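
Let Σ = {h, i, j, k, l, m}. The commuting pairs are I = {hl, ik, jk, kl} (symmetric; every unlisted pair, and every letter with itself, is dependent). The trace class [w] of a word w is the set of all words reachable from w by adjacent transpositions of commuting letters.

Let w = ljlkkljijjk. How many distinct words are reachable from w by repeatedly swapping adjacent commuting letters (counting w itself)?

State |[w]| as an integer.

165

0(l) covers ∅
1(j) covers 0:l
2(l) covers 1:j
3(k) covers ∅
4(k) covers 3:k
5(l) covers 2:l
6(j) covers 5:l
7(i) covers 6:j
8(j) covers 7:i
9(j) covers 8:j
10(k) covers 4:k
floor of heap: 0:l, 3:k
completions by unplaced set U, small U first (add the entries for U minus each lowest piece of U):
  |U|=1: {9}:1  {10}:1
  |U|=2: {4,10}:1  {8,9}:1  {9,10}:2
  |U|=3: {3,4,10}:1  {4,9,10}:3  {7,8,9}:1  {8,9,10}:3
  |U|=4: {3,4,9,10}:4  {4,8,9,10}:6  {6,7,8,9}:1  {7,8,9,10}:4
  |U|=5: {3,4,8,9,10}:10  {4,7,8,9,10}:10  {5,6,7,8,9}:1  {6,7,8,9,10}:5
  |U|=6: {2,5,6,7,8,9}:1  {3,4,7,8,9,10}:20  {4,6,7,8,9,10}:15  {5,6,7,8,9,10}:6
  |U|=7: {1,2,5,6,7,8,9}:1  {2,5,6,7,8,9,10}:7  {3,4,6,7,8,9,10}:35  {4,5,6,7,8,9,10}:21
  |U|=8: {0,1,2,5,6,7,8,9}:1  {1,2,5,6,7,8,9,10}:8  {2,4,5,6,7,8,9,10}:28  {3,4,5,6,7,8,9,10}:56
  |U|=9: {0,1,2,5,6,7,8,9,10}:9  {1,2,4,5,6,7,8,9,10}:36  {2,3,4,5,6,7,8,9,10}:84
  start at 0(l): 120
  start at 3(k): 45
sum over floor = 165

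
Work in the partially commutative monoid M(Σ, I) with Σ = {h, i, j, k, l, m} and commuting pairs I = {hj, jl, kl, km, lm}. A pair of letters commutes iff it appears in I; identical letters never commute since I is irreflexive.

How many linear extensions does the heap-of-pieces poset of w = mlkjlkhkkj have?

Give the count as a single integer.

drop 0:m onto floor
drop 1:l onto floor
drop 2:k onto floor
drop 3:j onto {0:m, 2:k}
drop 4:l onto {1:l}
drop 5:k onto {3:j}
drop 6:h onto {4:l, 5:k}
drop 7:k onto {6:h}
drop 8:k onto {7:k}
drop 9:j onto {8:k}
ground layer = {0:m, 1:l, 2:k}
drop-orders for the pieces not yet dropped (sum over which currently-grounded one goes next):
  1 to go: {9} 1
  2 to go: {8,9} 1
  3 to go: {7,8,9} 1
  4 to go: {6,7,8,9} 1
  5 to go: {4,6,7,8,9} 1  {5,6,7,8,9} 1
  6 to go: {1,4,6,7,8,9} 1  {3,5,6,7,8,9} 1  {4,5,6,7,8,9} 2
  7 to go: {0,3,5,6,7,8,9} 1  {1,4,5,6,7,8,9} 3  {2,3,5,6,7,8,9} 1  {3,4,5,6,7,8,9} 3
  8 to go: {0,2,3,5,6,7,8,9} 2  {0,3,4,5,6,7,8,9} 4  {1,3,4,5,6,7,8,9} 6  {2,3,4,5,6,7,8,9} 4
  if 0:m drops first: 10 orders
  if 1:l drops first: 10 orders
  if 2:k drops first: 10 orders
heap linearizations: 30

30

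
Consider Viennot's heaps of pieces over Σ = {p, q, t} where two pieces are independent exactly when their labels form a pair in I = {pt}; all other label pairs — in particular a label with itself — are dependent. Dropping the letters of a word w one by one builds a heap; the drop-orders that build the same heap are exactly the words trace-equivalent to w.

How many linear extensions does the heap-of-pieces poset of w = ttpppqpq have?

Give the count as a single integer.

0(t) covers ∅
1(t) covers 0:t
2(p) covers ∅
3(p) covers 2:p
4(p) covers 3:p
5(q) covers 1:t, 4:p
6(p) covers 5:q
7(q) covers 6:p
floor of heap: 0:t, 2:p
completions by unplaced set U, small U first (add the entries for U minus each lowest piece of U):
  |U|=1: {7}:1
  |U|=2: {6,7}:1
  |U|=3: {5,6,7}:1
  |U|=4: {1,5,6,7}:1  {4,5,6,7}:1
  |U|=5: {0,1,5,6,7}:1  {1,4,5,6,7}:2  {3,4,5,6,7}:1
  |U|=6: {0,1,4,5,6,7}:3  {1,3,4,5,6,7}:3  {2,3,4,5,6,7}:1
  start at 0(t): 4
  start at 2(p): 6
sum over floor = 10

10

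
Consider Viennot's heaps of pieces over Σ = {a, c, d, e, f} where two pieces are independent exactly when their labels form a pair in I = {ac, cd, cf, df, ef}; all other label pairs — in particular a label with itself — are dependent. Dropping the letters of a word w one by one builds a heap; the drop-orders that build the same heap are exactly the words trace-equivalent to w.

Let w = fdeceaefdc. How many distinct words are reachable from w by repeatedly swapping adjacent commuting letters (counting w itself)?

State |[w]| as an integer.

piece 0:f — minimal
piece 1:d — minimal
piece 2:e rests on {1:d}
piece 3:c rests on {2:e}
piece 4:e rests on {3:c}
piece 5:a rests on {0:f, 4:e}
piece 6:e rests on {5:a}
piece 7:f rests on {5:a}
piece 8:d rests on {6:e}
piece 9:c rests on {6:e}
minimal pieces: {0:f, 1:d}
ways to finish when only these pieces remain (= sum over removing one remaining piece with nothing left below it):
  1 left: {7}→1  {8}→1  {9}→1
  2 left: {7,8}→2  {7,9}→2  {8,9}→2
  3 left: {6,8,9}→2  {7,8,9}→6
  4 left: {6,7,8,9}→8
  5 left: {5,6,7,8,9}→8
  6 left: {0,5,6,7,8,9}→8  {4,5,6,7,8,9}→8
  7 left: {0,4,5,6,7,8,9}→16  {3,4,5,6,7,8,9}→8
  8 left: {0,3,4,5,6,7,8,9}→24  {2,3,4,5,6,7,8,9}→8
  placing 0:f first → 8 extensions
  placing 1:d first → 32 extensions
total linear extensions = 40

40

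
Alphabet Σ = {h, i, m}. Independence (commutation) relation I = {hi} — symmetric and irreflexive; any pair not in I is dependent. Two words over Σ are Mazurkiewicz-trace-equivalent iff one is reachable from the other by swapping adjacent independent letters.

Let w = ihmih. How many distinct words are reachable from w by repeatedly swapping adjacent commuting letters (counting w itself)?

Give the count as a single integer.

#0=i has no predecessor
#1=h has no predecessor
#2=m depends on [0:i, 1:h]
#3=i depends on [2:m]
#4=h depends on [2:m]
sources: [0:i, 1:h]
N(rest) = Σ N(rest − s) over sources s of rest; N(one piece) = 1:
  size 1 → [3]=1  [4]=1
  size 2 → [3,4]=2
  size 3 → [2,3,4]=2
  first=0(i) contributes 2
  first=1(h) contributes 2
|[w]| = 4

4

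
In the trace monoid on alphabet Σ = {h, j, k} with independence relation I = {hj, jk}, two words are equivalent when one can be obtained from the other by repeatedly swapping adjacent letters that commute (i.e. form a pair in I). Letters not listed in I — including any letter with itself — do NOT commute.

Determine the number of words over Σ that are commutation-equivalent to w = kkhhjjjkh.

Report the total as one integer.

84

0(k) covers ∅
1(k) covers 0:k
2(h) covers 1:k
3(h) covers 2:h
4(j) covers ∅
5(j) covers 4:j
6(j) covers 5:j
7(k) covers 3:h
8(h) covers 7:k
floor of heap: 0:k, 4:j
completions by unplaced set U, small U first (add the entries for U minus each lowest piece of U):
  |U|=1: {6}:1  {8}:1
  |U|=2: {5,6}:1  {6,8}:2  {7,8}:1
  |U|=3: {3,7,8}:1  {4,5,6}:1  {5,6,8}:3  {6,7,8}:3
  |U|=4: {2,3,7,8}:1  {3,6,7,8}:4  {4,5,6,8}:4  {5,6,7,8}:6
  |U|=5: {1,2,3,7,8}:1  {2,3,6,7,8}:5  {3,5,6,7,8}:10  {4,5,6,7,8}:10
  |U|=6: {0,1,2,3,7,8}:1  {1,2,3,6,7,8}:6  {2,3,5,6,7,8}:15  {3,4,5,6,7,8}:20
  |U|=7: {0,1,2,3,6,7,8}:7  {1,2,3,5,6,7,8}:21  {2,3,4,5,6,7,8}:35
  start at 0(k): 56
  start at 4(j): 28
sum over floor = 84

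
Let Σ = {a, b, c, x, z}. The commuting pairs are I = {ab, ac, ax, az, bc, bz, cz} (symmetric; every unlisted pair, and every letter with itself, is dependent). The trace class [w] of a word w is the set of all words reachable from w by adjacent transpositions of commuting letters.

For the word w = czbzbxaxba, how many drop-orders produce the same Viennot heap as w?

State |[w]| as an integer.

1350

#0=c has no predecessor
#1=z has no predecessor
#2=b has no predecessor
#3=z depends on [1:z]
#4=b depends on [2:b]
#5=x depends on [0:c, 3:z, 4:b]
#6=a has no predecessor
#7=x depends on [5:x]
#8=b depends on [7:x]
#9=a depends on [6:a]
sources: [0:c, 1:z, 2:b, 6:a]
N(rest) = Σ N(rest − s) over sources s of rest; N(one piece) = 1:
  size 1 → [8]=1  [9]=1
  size 2 → [6,9]=1  [7,8]=1  [8,9]=2
  size 3 → [5,7,8]=1  [6,8,9]=3  [7,8,9]=3
  size 4 → [0,5,7,8]=1  [3,5,7,8]=1  [4,5,7,8]=1  [5,7,8,9]=4  [6,7,8,9]=6
  size 5 → [0,3,5,7,8]=2  [0,4,5,7,8]=2  [0,5,7,8,9]=5  [1,3,5,7,8]=1  [2,4,5,7,8]=1  [3,4,5,7,8]=2  [3,5,7,8,9]=5  [4,5,7,8,9]=5  [5,6,7,8,9]=10
  size 6 → [0,1,3,5,7,8]=3  [0,2,4,5,7,8]=3  [0,3,4,5,7,8]=6  [0,3,5,7,8,9]=12  [0,4,5,7,8,9]=12  [0,5,6,7,8,9]=15  [1,3,4,5,7,8]=3  [1,3,5,7,8,9]=6  [2,3,4,5,7,8]=3  [2,4,5,7,8,9]=6  [3,4,5,7,8,9]=12  [3,5,6,7,8,9]=15  [4,5,6,7,8,9]=15
  size 7 → [0,1,3,4,5,7,8]=12  [0,1,3,5,7,8,9]=21  [0,2,3,4,5,7,8]=12  [0,2,4,5,7,8,9]=21  [0,3,4,5,7,8,9]=42  [0,3,5,6,7,8,9]=42  [0,4,5,6,7,8,9]=42  [1,2,3,4,5,7,8]=6  [1,3,4,5,7,8,9]=21  [1,3,5,6,7,8,9]=21  [2,3,4,5,7,8,9]=21  [2,4,5,6,7,8,9]=21  [3,4,5,6,7,8,9]=42
  size 8 → [0,1,2,3,4,5,7,8]=30  [0,1,3,4,5,7,8,9]=96  [0,1,3,5,6,7,8,9]=84  [0,2,3,4,5,7,8,9]=96  [0,2,4,5,6,7,8,9]=84  [0,3,4,5,6,7,8,9]=168  [1,2,3,4,5,7,8,9]=48  [1,3,4,5,6,7,8,9]=84  [2,3,4,5,6,7,8,9]=84
  first=0(c) contributes 216
  first=1(z) contributes 432
  first=2(b) contributes 432
  first=6(a) contributes 270
|[w]| = 1350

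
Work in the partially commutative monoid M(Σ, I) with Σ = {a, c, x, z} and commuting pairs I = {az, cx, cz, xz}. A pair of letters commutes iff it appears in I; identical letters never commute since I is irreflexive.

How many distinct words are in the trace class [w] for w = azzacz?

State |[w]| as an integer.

#0=a has no predecessor
#1=z has no predecessor
#2=z depends on [1:z]
#3=a depends on [0:a]
#4=c depends on [3:a]
#5=z depends on [2:z]
sources: [0:a, 1:z]
N(rest) = Σ N(rest − s) over sources s of rest; N(one piece) = 1:
  size 1 → [4]=1  [5]=1
  size 2 → [2,5]=1  [3,4]=1  [4,5]=2
  size 3 → [0,3,4]=1  [1,2,5]=1  [2,4,5]=3  [3,4,5]=3
  size 4 → [0,3,4,5]=4  [1,2,4,5]=4  [2,3,4,5]=6
  first=0(a) contributes 10
  first=1(z) contributes 10
|[w]| = 20

20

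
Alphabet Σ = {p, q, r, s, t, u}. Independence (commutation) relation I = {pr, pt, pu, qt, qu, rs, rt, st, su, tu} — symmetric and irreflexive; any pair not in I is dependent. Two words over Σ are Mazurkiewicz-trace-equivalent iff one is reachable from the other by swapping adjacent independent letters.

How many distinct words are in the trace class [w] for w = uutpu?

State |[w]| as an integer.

drop 0:u onto floor
drop 1:u onto {0:u}
drop 2:t onto floor
drop 3:p onto floor
drop 4:u onto {1:u}
ground layer = {0:u, 2:t, 3:p}
drop-orders for the pieces not yet dropped (sum over which currently-grounded one goes next):
  1 to go: {2} 1  {3} 1  {4} 1
  2 to go: {1,4} 1  {2,3} 2  {2,4} 2  {3,4} 2
  3 to go: {0,1,4} 1  {1,2,4} 3  {1,3,4} 3  {2,3,4} 6
  if 0:u drops first: 12 orders
  if 2:t drops first: 4 orders
  if 3:p drops first: 4 orders
heap linearizations: 20

20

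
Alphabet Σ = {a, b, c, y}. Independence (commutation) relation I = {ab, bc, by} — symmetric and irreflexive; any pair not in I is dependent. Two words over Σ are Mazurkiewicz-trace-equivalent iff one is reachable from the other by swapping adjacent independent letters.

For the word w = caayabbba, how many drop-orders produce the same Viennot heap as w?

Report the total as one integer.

84

0(c) covers ∅
1(a) covers 0:c
2(a) covers 1:a
3(y) covers 2:a
4(a) covers 3:y
5(b) covers ∅
6(b) covers 5:b
7(b) covers 6:b
8(a) covers 4:a
floor of heap: 0:c, 5:b
completions by unplaced set U, small U first (add the entries for U minus each lowest piece of U):
  |U|=1: {7}:1  {8}:1
  |U|=2: {4,8}:1  {6,7}:1  {7,8}:2
  |U|=3: {3,4,8}:1  {4,7,8}:3  {5,6,7}:1  {6,7,8}:3
  |U|=4: {2,3,4,8}:1  {3,4,7,8}:4  {4,6,7,8}:6  {5,6,7,8}:4
  |U|=5: {1,2,3,4,8}:1  {2,3,4,7,8}:5  {3,4,6,7,8}:10  {4,5,6,7,8}:10
  |U|=6: {0,1,2,3,4,8}:1  {1,2,3,4,7,8}:6  {2,3,4,6,7,8}:15  {3,4,5,6,7,8}:20
  |U|=7: {0,1,2,3,4,7,8}:7  {1,2,3,4,6,7,8}:21  {2,3,4,5,6,7,8}:35
  start at 0(c): 56
  start at 5(b): 28
sum over floor = 84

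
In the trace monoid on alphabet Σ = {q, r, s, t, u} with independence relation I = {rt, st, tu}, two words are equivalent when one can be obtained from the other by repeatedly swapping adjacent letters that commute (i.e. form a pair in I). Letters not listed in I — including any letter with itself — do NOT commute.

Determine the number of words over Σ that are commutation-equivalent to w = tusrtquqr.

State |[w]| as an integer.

drop 0:t onto floor
drop 1:u onto floor
drop 2:s onto {1:u}
drop 3:r onto {2:s}
drop 4:t onto {0:t}
drop 5:q onto {3:r, 4:t}
drop 6:u onto {5:q}
drop 7:q onto {6:u}
drop 8:r onto {7:q}
ground layer = {0:t, 1:u}
drop-orders for the pieces not yet dropped (sum over which currently-grounded one goes next):
  1 to go: {8} 1
  2 to go: {7,8} 1
  3 to go: {6,7,8} 1
  4 to go: {5,6,7,8} 1
  5 to go: {3,5,6,7,8} 1  {4,5,6,7,8} 1
  6 to go: {0,4,5,6,7,8} 1  {2,3,5,6,7,8} 1  {3,4,5,6,7,8} 2
  7 to go: {0,3,4,5,6,7,8} 3  {1,2,3,5,6,7,8} 1  {2,3,4,5,6,7,8} 3
  if 0:t drops first: 4 orders
  if 1:u drops first: 6 orders
heap linearizations: 10

10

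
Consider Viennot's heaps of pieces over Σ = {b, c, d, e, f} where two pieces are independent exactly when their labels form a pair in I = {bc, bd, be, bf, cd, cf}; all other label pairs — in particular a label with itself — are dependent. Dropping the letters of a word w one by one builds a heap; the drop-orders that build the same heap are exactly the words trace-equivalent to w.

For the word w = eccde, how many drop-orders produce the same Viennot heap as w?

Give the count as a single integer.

piece 0:e — minimal
piece 1:c rests on {0:e}
piece 2:c rests on {1:c}
piece 3:d rests on {0:e}
piece 4:e rests on {2:c, 3:d}
minimal pieces: {0:e}
ways to finish when only these pieces remain (= sum over removing one remaining piece with nothing left below it):
  1 left: {4}→1
  2 left: {2,4}→1  {3,4}→1
  3 left: {1,2,4}→1  {2,3,4}→2
  placing 0:e first → 3 extensions

3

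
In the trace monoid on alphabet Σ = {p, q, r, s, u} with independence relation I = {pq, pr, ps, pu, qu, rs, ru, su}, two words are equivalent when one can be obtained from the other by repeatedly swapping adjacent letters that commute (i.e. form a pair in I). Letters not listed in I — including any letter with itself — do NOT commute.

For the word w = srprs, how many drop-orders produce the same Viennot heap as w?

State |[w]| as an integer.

30

piece 0:s — minimal
piece 1:r — minimal
piece 2:p — minimal
piece 3:r rests on {1:r}
piece 4:s rests on {0:s}
minimal pieces: {0:s, 1:r, 2:p}
ways to finish when only these pieces remain (= sum over removing one remaining piece with nothing left below it):
  1 left: {2}→1  {3}→1  {4}→1
  2 left: {0,4}→1  {1,3}→1  {2,3}→2  {2,4}→2  {3,4}→2
  3 left: {0,2,4}→3  {0,3,4}→3  {1,2,3}→3  {1,3,4}→3  {2,3,4}→6
  placing 0:s first → 12 extensions
  placing 1:r first → 12 extensions
  placing 2:p first → 6 extensions
total linear extensions = 30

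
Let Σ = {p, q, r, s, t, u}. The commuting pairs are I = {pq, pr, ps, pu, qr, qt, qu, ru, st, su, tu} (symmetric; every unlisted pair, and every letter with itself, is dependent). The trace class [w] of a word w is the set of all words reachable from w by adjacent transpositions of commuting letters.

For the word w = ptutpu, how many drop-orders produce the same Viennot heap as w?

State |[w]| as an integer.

15

#0=p has no predecessor
#1=t depends on [0:p]
#2=u has no predecessor
#3=t depends on [1:t]
#4=p depends on [3:t]
#5=u depends on [2:u]
sources: [0:p, 2:u]
N(rest) = Σ N(rest − s) over sources s of rest; N(one piece) = 1:
  size 1 → [4]=1  [5]=1
  size 2 → [2,5]=1  [3,4]=1  [4,5]=2
  size 3 → [1,3,4]=1  [2,4,5]=3  [3,4,5]=3
  size 4 → [0,1,3,4]=1  [1,3,4,5]=4  [2,3,4,5]=6
  first=0(p) contributes 10
  first=2(u) contributes 5
|[w]| = 15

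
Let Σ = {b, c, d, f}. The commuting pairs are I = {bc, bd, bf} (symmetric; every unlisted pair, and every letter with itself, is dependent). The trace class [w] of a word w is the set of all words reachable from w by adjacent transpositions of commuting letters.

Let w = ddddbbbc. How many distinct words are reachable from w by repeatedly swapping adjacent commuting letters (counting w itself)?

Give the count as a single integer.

#0=d has no predecessor
#1=d depends on [0:d]
#2=d depends on [1:d]
#3=d depends on [2:d]
#4=b has no predecessor
#5=b depends on [4:b]
#6=b depends on [5:b]
#7=c depends on [3:d]
sources: [0:d, 4:b]
N(rest) = Σ N(rest − s) over sources s of rest; N(one piece) = 1:
  size 1 → [6]=1  [7]=1
  size 2 → [3,7]=1  [5,6]=1  [6,7]=2
  size 3 → [2,3,7]=1  [3,6,7]=3  [4,5,6]=1  [5,6,7]=3
  size 4 → [1,2,3,7]=1  [2,3,6,7]=4  [3,5,6,7]=6  [4,5,6,7]=4
  size 5 → [0,1,2,3,7]=1  [1,2,3,6,7]=5  [2,3,5,6,7]=10  [3,4,5,6,7]=10
  size 6 → [0,1,2,3,6,7]=6  [1,2,3,5,6,7]=15  [2,3,4,5,6,7]=20
  first=0(d) contributes 35
  first=4(b) contributes 21
|[w]| = 56

56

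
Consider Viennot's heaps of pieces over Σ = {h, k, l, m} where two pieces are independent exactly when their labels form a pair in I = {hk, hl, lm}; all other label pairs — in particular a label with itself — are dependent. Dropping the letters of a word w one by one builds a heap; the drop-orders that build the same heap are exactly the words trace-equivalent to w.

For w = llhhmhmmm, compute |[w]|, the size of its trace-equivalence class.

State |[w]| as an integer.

0(l) covers ∅
1(l) covers 0:l
2(h) covers ∅
3(h) covers 2:h
4(m) covers 3:h
5(h) covers 4:m
6(m) covers 5:h
7(m) covers 6:m
8(m) covers 7:m
floor of heap: 0:l, 2:h
completions by unplaced set U, small U first (add the entries for U minus each lowest piece of U):
  |U|=1: {1}:1  {8}:1
  |U|=2: {0,1}:1  {1,8}:2  {7,8}:1
  |U|=3: {0,1,8}:3  {1,7,8}:3  {6,7,8}:1
  |U|=4: {0,1,7,8}:6  {1,6,7,8}:4  {5,6,7,8}:1
  |U|=5: {0,1,6,7,8}:10  {1,5,6,7,8}:5  {4,5,6,7,8}:1
  |U|=6: {0,1,5,6,7,8}:15  {1,4,5,6,7,8}:6  {3,4,5,6,7,8}:1
  |U|=7: {0,1,4,5,6,7,8}:21  {1,3,4,5,6,7,8}:7  {2,3,4,5,6,7,8}:1
  start at 0(l): 8
  start at 2(h): 28
sum over floor = 36

36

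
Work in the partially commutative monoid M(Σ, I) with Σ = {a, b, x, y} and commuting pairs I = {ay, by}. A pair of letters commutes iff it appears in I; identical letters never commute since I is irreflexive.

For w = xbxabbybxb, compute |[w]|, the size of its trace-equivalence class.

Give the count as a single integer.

5

#0=x has no predecessor
#1=b depends on [0:x]
#2=x depends on [1:b]
#3=a depends on [2:x]
#4=b depends on [3:a]
#5=b depends on [4:b]
#6=y depends on [2:x]
#7=b depends on [5:b]
#8=x depends on [6:y, 7:b]
#9=b depends on [8:x]
sources: [0:x]
N(rest) = Σ N(rest − s) over sources s of rest; N(one piece) = 1:
  size 1 → [9]=1
  size 2 → [8,9]=1
  size 3 → [6,8,9]=1  [7,8,9]=1
  size 4 → [5,7,8,9]=1  [6,7,8,9]=2
  size 5 → [4,5,7,8,9]=1  [5,6,7,8,9]=3
  size 6 → [3,4,5,7,8,9]=1  [4,5,6,7,8,9]=4
  size 7 → [3,4,5,6,7,8,9]=5
  size 8 → [2,3,4,5,6,7,8,9]=5
  first=0(x) contributes 5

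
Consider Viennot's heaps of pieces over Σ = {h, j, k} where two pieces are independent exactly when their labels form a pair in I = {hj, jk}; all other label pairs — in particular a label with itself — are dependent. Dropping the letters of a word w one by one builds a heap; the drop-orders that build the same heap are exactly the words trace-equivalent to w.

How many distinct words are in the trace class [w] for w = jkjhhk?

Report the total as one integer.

drop 0:j onto floor
drop 1:k onto floor
drop 2:j onto {0:j}
drop 3:h onto {1:k}
drop 4:h onto {3:h}
drop 5:k onto {4:h}
ground layer = {0:j, 1:k}
drop-orders for the pieces not yet dropped (sum over which currently-grounded one goes next):
  1 to go: {2} 1  {5} 1
  2 to go: {0,2} 1  {2,5} 2  {4,5} 1
  3 to go: {0,2,5} 3  {2,4,5} 3  {3,4,5} 1
  4 to go: {0,2,4,5} 6  {1,3,4,5} 1  {2,3,4,5} 4
  if 0:j drops first: 5 orders
  if 1:k drops first: 10 orders
heap linearizations: 15

15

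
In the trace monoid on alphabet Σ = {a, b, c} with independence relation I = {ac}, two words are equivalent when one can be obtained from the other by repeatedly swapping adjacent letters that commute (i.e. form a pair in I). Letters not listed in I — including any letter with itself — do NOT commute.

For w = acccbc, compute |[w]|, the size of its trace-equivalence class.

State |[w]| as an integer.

drop 0:a onto floor
drop 1:c onto floor
drop 2:c onto {1:c}
drop 3:c onto {2:c}
drop 4:b onto {0:a, 3:c}
drop 5:c onto {4:b}
ground layer = {0:a, 1:c}
drop-orders for the pieces not yet dropped (sum over which currently-grounded one goes next):
  1 to go: {5} 1
  2 to go: {4,5} 1
  3 to go: {0,4,5} 1  {3,4,5} 1
  4 to go: {0,3,4,5} 2  {2,3,4,5} 1
  if 0:a drops first: 1 orders
  if 1:c drops first: 3 orders
heap linearizations: 4

4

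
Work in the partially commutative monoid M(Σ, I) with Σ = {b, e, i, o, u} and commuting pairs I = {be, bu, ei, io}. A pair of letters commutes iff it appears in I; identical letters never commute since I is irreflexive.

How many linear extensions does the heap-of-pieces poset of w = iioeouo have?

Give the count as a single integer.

#0=i has no predecessor
#1=i depends on [0:i]
#2=o has no predecessor
#3=e depends on [2:o]
#4=o depends on [3:e]
#5=u depends on [1:i, 4:o]
#6=o depends on [5:u]
sources: [0:i, 2:o]
N(rest) = Σ N(rest − s) over sources s of rest; N(one piece) = 1:
  size 1 → [6]=1
  size 2 → [5,6]=1
  size 3 → [1,5,6]=1  [4,5,6]=1
  size 4 → [0,1,5,6]=1  [1,4,5,6]=2  [3,4,5,6]=1
  size 5 → [0,1,4,5,6]=3  [1,3,4,5,6]=3  [2,3,4,5,6]=1
  first=0(i) contributes 4
  first=2(o) contributes 6
|[w]| = 10

10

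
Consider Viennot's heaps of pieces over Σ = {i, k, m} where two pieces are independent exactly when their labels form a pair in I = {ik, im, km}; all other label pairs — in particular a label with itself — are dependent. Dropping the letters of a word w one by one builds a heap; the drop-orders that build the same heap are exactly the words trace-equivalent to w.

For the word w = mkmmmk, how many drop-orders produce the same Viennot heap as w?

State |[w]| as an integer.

#0=m has no predecessor
#1=k has no predecessor
#2=m depends on [0:m]
#3=m depends on [2:m]
#4=m depends on [3:m]
#5=k depends on [1:k]
sources: [0:m, 1:k]
N(rest) = Σ N(rest − s) over sources s of rest; N(one piece) = 1:
  size 1 → [4]=1  [5]=1
  size 2 → [1,5]=1  [3,4]=1  [4,5]=2
  size 3 → [1,4,5]=3  [2,3,4]=1  [3,4,5]=3
  size 4 → [0,2,3,4]=1  [1,3,4,5]=6  [2,3,4,5]=4
  first=0(m) contributes 10
  first=1(k) contributes 5
|[w]| = 15

15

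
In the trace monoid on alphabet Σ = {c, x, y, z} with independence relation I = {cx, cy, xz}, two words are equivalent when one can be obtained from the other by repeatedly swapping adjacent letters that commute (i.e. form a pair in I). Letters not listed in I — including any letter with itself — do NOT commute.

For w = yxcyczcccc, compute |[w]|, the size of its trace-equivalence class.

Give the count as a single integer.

10

drop 0:y onto floor
drop 1:x onto {0:y}
drop 2:c onto floor
drop 3:y onto {1:x}
drop 4:c onto {2:c}
drop 5:z onto {3:y, 4:c}
drop 6:c onto {5:z}
drop 7:c onto {6:c}
drop 8:c onto {7:c}
drop 9:c onto {8:c}
ground layer = {0:y, 2:c}
drop-orders for the pieces not yet dropped (sum over which currently-grounded one goes next):
  1 to go: {9} 1
  2 to go: {8,9} 1
  3 to go: {7,8,9} 1
  4 to go: {6,7,8,9} 1
  5 to go: {5,6,7,8,9} 1
  6 to go: {3,5,6,7,8,9} 1  {4,5,6,7,8,9} 1
  7 to go: {1,3,5,6,7,8,9} 1  {2,4,5,6,7,8,9} 1  {3,4,5,6,7,8,9} 2
  8 to go: {0,1,3,5,6,7,8,9} 1  {1,3,4,5,6,7,8,9} 3  {2,3,4,5,6,7,8,9} 3
  if 0:y drops first: 6 orders
  if 2:c drops first: 4 orders
heap linearizations: 10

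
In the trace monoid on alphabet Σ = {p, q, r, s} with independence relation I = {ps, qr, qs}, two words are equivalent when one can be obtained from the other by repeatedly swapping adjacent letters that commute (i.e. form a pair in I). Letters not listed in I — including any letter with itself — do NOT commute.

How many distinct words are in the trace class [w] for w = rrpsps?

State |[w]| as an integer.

drop 0:r onto floor
drop 1:r onto {0:r}
drop 2:p onto {1:r}
drop 3:s onto {1:r}
drop 4:p onto {2:p}
drop 5:s onto {3:s}
ground layer = {0:r}
drop-orders for the pieces not yet dropped (sum over which currently-grounded one goes next):
  1 to go: {4} 1  {5} 1
  2 to go: {2,4} 1  {3,5} 1  {4,5} 2
  3 to go: {2,4,5} 3  {3,4,5} 3
  4 to go: {2,3,4,5} 6
  if 0:r drops first: 6 orders

6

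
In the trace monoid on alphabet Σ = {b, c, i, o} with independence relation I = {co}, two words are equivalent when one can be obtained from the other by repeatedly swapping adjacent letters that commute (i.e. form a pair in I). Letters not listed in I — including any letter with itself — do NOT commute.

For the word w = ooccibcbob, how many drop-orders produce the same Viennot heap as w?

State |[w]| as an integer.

6

piece 0:o — minimal
piece 1:o rests on {0:o}
piece 2:c — minimal
piece 3:c rests on {2:c}
piece 4:i rests on {1:o, 3:c}
piece 5:b rests on {4:i}
piece 6:c rests on {5:b}
piece 7:b rests on {6:c}
piece 8:o rests on {7:b}
piece 9:b rests on {8:o}
minimal pieces: {0:o, 2:c}
ways to finish when only these pieces remain (= sum over removing one remaining piece with nothing left below it):
  1 left: {9}→1
  2 left: {8,9}→1
  3 left: {7,8,9}→1
  4 left: {6,7,8,9}→1
  5 left: {5,6,7,8,9}→1
  6 left: {4,5,6,7,8,9}→1
  7 left: {1,4,5,6,7,8,9}→1  {3,4,5,6,7,8,9}→1
  8 left: {0,1,4,5,6,7,8,9}→1  {1,3,4,5,6,7,8,9}→2  {2,3,4,5,6,7,8,9}→1
  placing 0:o first → 3 extensions
  placing 2:c first → 3 extensions
total linear extensions = 6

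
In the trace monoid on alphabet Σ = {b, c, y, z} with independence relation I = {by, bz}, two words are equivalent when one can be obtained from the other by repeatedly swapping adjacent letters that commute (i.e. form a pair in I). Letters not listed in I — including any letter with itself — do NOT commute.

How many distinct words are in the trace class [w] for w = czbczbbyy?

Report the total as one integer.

20

0(c) covers ∅
1(z) covers 0:c
2(b) covers 0:c
3(c) covers 1:z, 2:b
4(z) covers 3:c
5(b) covers 3:c
6(b) covers 5:b
7(y) covers 4:z
8(y) covers 7:y
floor of heap: 0:c
completions by unplaced set U, small U first (add the entries for U minus each lowest piece of U):
  |U|=1: {6}:1  {8}:1
  |U|=2: {5,6}:1  {6,8}:2  {7,8}:1
  |U|=3: {4,7,8}:1  {5,6,8}:3  {6,7,8}:3
  |U|=4: {4,6,7,8}:4  {5,6,7,8}:6
  |U|=5: {4,5,6,7,8}:10
  |U|=6: {3,4,5,6,7,8}:10
  |U|=7: {1,3,4,5,6,7,8}:10  {2,3,4,5,6,7,8}:10
  start at 0(c): 20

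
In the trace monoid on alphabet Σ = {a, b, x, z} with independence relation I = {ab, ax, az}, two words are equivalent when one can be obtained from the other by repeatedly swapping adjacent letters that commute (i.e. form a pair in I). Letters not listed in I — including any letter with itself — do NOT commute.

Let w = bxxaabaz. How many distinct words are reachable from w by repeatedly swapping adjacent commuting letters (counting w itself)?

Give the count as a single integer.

56

piece 0:b — minimal
piece 1:x rests on {0:b}
piece 2:x rests on {1:x}
piece 3:a — minimal
piece 4:a rests on {3:a}
piece 5:b rests on {2:x}
piece 6:a rests on {4:a}
piece 7:z rests on {5:b}
minimal pieces: {0:b, 3:a}
ways to finish when only these pieces remain (= sum over removing one remaining piece with nothing left below it):
  1 left: {6}→1  {7}→1
  2 left: {4,6}→1  {5,7}→1  {6,7}→2
  3 left: {2,5,7}→1  {3,4,6}→1  {4,6,7}→3  {5,6,7}→3
  4 left: {1,2,5,7}→1  {2,5,6,7}→4  {3,4,6,7}→4  {4,5,6,7}→6
  5 left: {0,1,2,5,7}→1  {1,2,5,6,7}→5  {2,4,5,6,7}→10  {3,4,5,6,7}→10
  6 left: {0,1,2,5,6,7}→6  {1,2,4,5,6,7}→15  {2,3,4,5,6,7}→20
  placing 0:b first → 35 extensions
  placing 3:a first → 21 extensions
total linear extensions = 56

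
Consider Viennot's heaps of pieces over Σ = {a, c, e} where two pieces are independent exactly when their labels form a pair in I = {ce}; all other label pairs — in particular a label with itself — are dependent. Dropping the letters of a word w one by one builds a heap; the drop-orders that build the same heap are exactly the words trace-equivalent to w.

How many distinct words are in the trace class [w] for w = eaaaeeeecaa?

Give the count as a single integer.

5

0(e) covers ∅
1(a) covers 0:e
2(a) covers 1:a
3(a) covers 2:a
4(e) covers 3:a
5(e) covers 4:e
6(e) covers 5:e
7(e) covers 6:e
8(c) covers 3:a
9(a) covers 7:e, 8:c
10(a) covers 9:a
floor of heap: 0:e
completions by unplaced set U, small U first (add the entries for U minus each lowest piece of U):
  |U|=1: {10}:1
  |U|=2: {9,10}:1
  |U|=3: {7,9,10}:1  {8,9,10}:1
  |U|=4: {6,7,9,10}:1  {7,8,9,10}:2
  |U|=5: {5,6,7,9,10}:1  {6,7,8,9,10}:3
  |U|=6: {4,5,6,7,9,10}:1  {5,6,7,8,9,10}:4
  |U|=7: {4,5,6,7,8,9,10}:5
  |U|=8: {3,4,5,6,7,8,9,10}:5
  |U|=9: {2,3,4,5,6,7,8,9,10}:5
  start at 0(e): 5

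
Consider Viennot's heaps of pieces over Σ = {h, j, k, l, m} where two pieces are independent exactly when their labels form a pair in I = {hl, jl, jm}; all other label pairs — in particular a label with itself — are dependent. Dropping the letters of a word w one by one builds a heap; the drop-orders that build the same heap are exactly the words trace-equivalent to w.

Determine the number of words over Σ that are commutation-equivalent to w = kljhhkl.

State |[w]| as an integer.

4

#0=k has no predecessor
#1=l depends on [0:k]
#2=j depends on [0:k]
#3=h depends on [2:j]
#4=h depends on [3:h]
#5=k depends on [1:l, 4:h]
#6=l depends on [5:k]
sources: [0:k]
N(rest) = Σ N(rest − s) over sources s of rest; N(one piece) = 1:
  size 1 → [6]=1
  size 2 → [5,6]=1
  size 3 → [1,5,6]=1  [4,5,6]=1
  size 4 → [1,4,5,6]=2  [3,4,5,6]=1
  size 5 → [1,3,4,5,6]=3  [2,3,4,5,6]=1
  first=0(k) contributes 4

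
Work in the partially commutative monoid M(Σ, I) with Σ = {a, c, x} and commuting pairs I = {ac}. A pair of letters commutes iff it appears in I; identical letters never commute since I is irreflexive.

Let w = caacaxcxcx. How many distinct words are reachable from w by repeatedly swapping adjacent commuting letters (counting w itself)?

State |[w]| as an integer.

10

0(c) covers ∅
1(a) covers ∅
2(a) covers 1:a
3(c) covers 0:c
4(a) covers 2:a
5(x) covers 3:c, 4:a
6(c) covers 5:x
7(x) covers 6:c
8(c) covers 7:x
9(x) covers 8:c
floor of heap: 0:c, 1:a
completions by unplaced set U, small U first (add the entries for U minus each lowest piece of U):
  |U|=1: {9}:1
  |U|=2: {8,9}:1
  |U|=3: {7,8,9}:1
  |U|=4: {6,7,8,9}:1
  |U|=5: {5,6,7,8,9}:1
  |U|=6: {3,5,6,7,8,9}:1  {4,5,6,7,8,9}:1
  |U|=7: {0,3,5,6,7,8,9}:1  {2,4,5,6,7,8,9}:1  {3,4,5,6,7,8,9}:2
  |U|=8: {0,3,4,5,6,7,8,9}:3  {1,2,4,5,6,7,8,9}:1  {2,3,4,5,6,7,8,9}:3
  start at 0(c): 4
  start at 1(a): 6
sum over floor = 10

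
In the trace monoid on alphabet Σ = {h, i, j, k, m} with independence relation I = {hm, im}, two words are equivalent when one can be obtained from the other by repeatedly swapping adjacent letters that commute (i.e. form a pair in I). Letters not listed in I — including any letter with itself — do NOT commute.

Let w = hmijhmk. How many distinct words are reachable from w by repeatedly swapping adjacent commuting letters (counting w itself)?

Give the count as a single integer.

#0=h has no predecessor
#1=m has no predecessor
#2=i depends on [0:h]
#3=j depends on [1:m, 2:i]
#4=h depends on [3:j]
#5=m depends on [3:j]
#6=k depends on [4:h, 5:m]
sources: [0:h, 1:m]
N(rest) = Σ N(rest − s) over sources s of rest; N(one piece) = 1:
  size 1 → [6]=1
  size 2 → [4,6]=1  [5,6]=1
  size 3 → [4,5,6]=2
  size 4 → [3,4,5,6]=2
  size 5 → [1,3,4,5,6]=2  [2,3,4,5,6]=2
  first=0(h) contributes 4
  first=1(m) contributes 2
|[w]| = 6

6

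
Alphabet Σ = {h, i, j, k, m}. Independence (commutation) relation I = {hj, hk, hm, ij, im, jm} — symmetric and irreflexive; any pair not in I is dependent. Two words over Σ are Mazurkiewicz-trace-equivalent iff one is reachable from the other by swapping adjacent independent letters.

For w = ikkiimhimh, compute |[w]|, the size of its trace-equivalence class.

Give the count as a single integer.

piece 0:i — minimal
piece 1:k rests on {0:i}
piece 2:k rests on {1:k}
piece 3:i rests on {2:k}
piece 4:i rests on {3:i}
piece 5:m rests on {2:k}
piece 6:h rests on {4:i}
piece 7:i rests on {6:h}
piece 8:m rests on {5:m}
piece 9:h rests on {7:i}
minimal pieces: {0:i}
ways to finish when only these pieces remain (= sum over removing one remaining piece with nothing left below it):
  1 left: {8}→1  {9}→1
  2 left: {5,8}→1  {7,9}→1  {8,9}→2
  3 left: {5,8,9}→3  {6,7,9}→1  {7,8,9}→3
  4 left: {4,6,7,9}→1  {5,7,8,9}→6  {6,7,8,9}→4
  5 left: {3,4,6,7,9}→1  {4,6,7,8,9}→5  {5,6,7,8,9}→10
  6 left: {3,4,6,7,8,9}→6  {4,5,6,7,8,9}→15
  7 left: {3,4,5,6,7,8,9}→21
  8 left: {2,3,4,5,6,7,8,9}→21
  placing 0:i first → 21 extensions

21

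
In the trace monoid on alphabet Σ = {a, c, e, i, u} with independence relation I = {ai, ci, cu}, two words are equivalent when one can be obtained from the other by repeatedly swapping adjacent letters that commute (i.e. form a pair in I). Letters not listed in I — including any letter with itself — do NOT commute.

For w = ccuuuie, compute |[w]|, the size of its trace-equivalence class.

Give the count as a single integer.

piece 0:c — minimal
piece 1:c rests on {0:c}
piece 2:u — minimal
piece 3:u rests on {2:u}
piece 4:u rests on {3:u}
piece 5:i rests on {4:u}
piece 6:e rests on {1:c, 5:i}
minimal pieces: {0:c, 2:u}
ways to finish when only these pieces remain (= sum over removing one remaining piece with nothing left below it):
  1 left: {6}→1
  2 left: {1,6}→1  {5,6}→1
  3 left: {0,1,6}→1  {1,5,6}→2  {4,5,6}→1
  4 left: {0,1,5,6}→3  {1,4,5,6}→3  {3,4,5,6}→1
  5 left: {0,1,4,5,6}→6  {1,3,4,5,6}→4  {2,3,4,5,6}→1
  placing 0:c first → 5 extensions
  placing 2:u first → 10 extensions
total linear extensions = 15

15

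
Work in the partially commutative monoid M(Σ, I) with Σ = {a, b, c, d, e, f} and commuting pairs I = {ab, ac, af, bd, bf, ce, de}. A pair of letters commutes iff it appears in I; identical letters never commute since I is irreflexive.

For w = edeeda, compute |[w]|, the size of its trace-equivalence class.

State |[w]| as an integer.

10

#0=e has no predecessor
#1=d has no predecessor
#2=e depends on [0:e]
#3=e depends on [2:e]
#4=d depends on [1:d]
#5=a depends on [3:e, 4:d]
sources: [0:e, 1:d]
N(rest) = Σ N(rest − s) over sources s of rest; N(one piece) = 1:
  size 1 → [5]=1
  size 2 → [3,5]=1  [4,5]=1
  size 3 → [1,4,5]=1  [2,3,5]=1  [3,4,5]=2
  size 4 → [0,2,3,5]=1  [1,3,4,5]=3  [2,3,4,5]=3
  first=0(e) contributes 6
  first=1(d) contributes 4
|[w]| = 10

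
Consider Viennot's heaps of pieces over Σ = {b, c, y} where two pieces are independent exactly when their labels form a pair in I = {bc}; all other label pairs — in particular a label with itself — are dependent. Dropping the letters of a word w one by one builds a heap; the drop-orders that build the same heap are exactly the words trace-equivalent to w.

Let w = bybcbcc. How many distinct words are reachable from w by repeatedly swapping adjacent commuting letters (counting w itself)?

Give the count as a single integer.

drop 0:b onto floor
drop 1:y onto {0:b}
drop 2:b onto {1:y}
drop 3:c onto {1:y}
drop 4:b onto {2:b}
drop 5:c onto {3:c}
drop 6:c onto {5:c}
ground layer = {0:b}
drop-orders for the pieces not yet dropped (sum over which currently-grounded one goes next):
  1 to go: {4} 1  {6} 1
  2 to go: {2,4} 1  {4,6} 2  {5,6} 1
  3 to go: {2,4,6} 3  {3,5,6} 1  {4,5,6} 3
  4 to go: {2,4,5,6} 6  {3,4,5,6} 4
  5 to go: {2,3,4,5,6} 10
  if 0:b drops first: 10 orders

10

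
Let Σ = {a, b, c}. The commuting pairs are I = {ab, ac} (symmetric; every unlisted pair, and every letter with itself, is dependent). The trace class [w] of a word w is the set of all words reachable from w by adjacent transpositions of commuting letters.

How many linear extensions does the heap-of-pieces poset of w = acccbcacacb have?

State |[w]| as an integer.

165

drop 0:a onto floor
drop 1:c onto floor
drop 2:c onto {1:c}
drop 3:c onto {2:c}
drop 4:b onto {3:c}
drop 5:c onto {4:b}
drop 6:a onto {0:a}
drop 7:c onto {5:c}
drop 8:a onto {6:a}
drop 9:c onto {7:c}
drop 10:b onto {9:c}
ground layer = {0:a, 1:c}
drop-orders for the pieces not yet dropped (sum over which currently-grounded one goes next):
  1 to go: {8} 1  {10} 1
  2 to go: {6,8} 1  {8,10} 2  {9,10} 1
  3 to go: {0,6,8} 1  {6,8,10} 3  {7,9,10} 1  {8,9,10} 3
  4 to go: {0,6,8,10} 4  {5,7,9,10} 1  {6,8,9,10} 6  {7,8,9,10} 4
  5 to go: {0,6,8,9,10} 10  {4,5,7,9,10} 1  {5,7,8,9,10} 5  {6,7,8,9,10} 10
  6 to go: {0,6,7,8,9,10} 20  {3,4,5,7,9,10} 1  {4,5,7,8,9,10} 6  {5,6,7,8,9,10} 15
  7 to go: {0,5,6,7,8,9,10} 35  {2,3,4,5,7,9,10} 1  {3,4,5,7,8,9,10} 7  {4,5,6,7,8,9,10} 21
  8 to go: {0,4,5,6,7,8,9,10} 56  {1,2,3,4,5,7,9,10} 1  {2,3,4,5,7,8,9,10} 8  {3,4,5,6,7,8,9,10} 28
  9 to go: {0,3,4,5,6,7,8,9,10} 84  {1,2,3,4,5,7,8,9,10} 9  {2,3,4,5,6,7,8,9,10} 36
  if 0:a drops first: 45 orders
  if 1:c drops first: 120 orders
heap linearizations: 165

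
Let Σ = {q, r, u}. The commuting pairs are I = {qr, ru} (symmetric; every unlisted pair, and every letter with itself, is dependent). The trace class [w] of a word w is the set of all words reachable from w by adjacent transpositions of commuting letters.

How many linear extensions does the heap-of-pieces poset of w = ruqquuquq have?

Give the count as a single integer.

9

#0=r has no predecessor
#1=u has no predecessor
#2=q depends on [1:u]
#3=q depends on [2:q]
#4=u depends on [3:q]
#5=u depends on [4:u]
#6=q depends on [5:u]
#7=u depends on [6:q]
#8=q depends on [7:u]
sources: [0:r, 1:u]
N(rest) = Σ N(rest − s) over sources s of rest; N(one piece) = 1:
  size 1 → [0]=1  [8]=1
  size 2 → [0,8]=2  [7,8]=1
  size 3 → [0,7,8]=3  [6,7,8]=1
  size 4 → [0,6,7,8]=4  [5,6,7,8]=1
  size 5 → [0,5,6,7,8]=5  [4,5,6,7,8]=1
  size 6 → [0,4,5,6,7,8]=6  [3,4,5,6,7,8]=1
  size 7 → [0,3,4,5,6,7,8]=7  [2,3,4,5,6,7,8]=1
  first=0(r) contributes 1
  first=1(u) contributes 8
|[w]| = 9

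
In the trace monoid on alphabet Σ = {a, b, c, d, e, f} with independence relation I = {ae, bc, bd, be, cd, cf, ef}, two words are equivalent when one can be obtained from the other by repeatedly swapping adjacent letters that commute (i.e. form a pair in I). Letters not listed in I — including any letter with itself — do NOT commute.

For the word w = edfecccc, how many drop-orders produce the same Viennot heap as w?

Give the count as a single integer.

6

0(e) covers ∅
1(d) covers 0:e
2(f) covers 1:d
3(e) covers 1:d
4(c) covers 3:e
5(c) covers 4:c
6(c) covers 5:c
7(c) covers 6:c
floor of heap: 0:e
completions by unplaced set U, small U first (add the entries for U minus each lowest piece of U):
  |U|=1: {2}:1  {7}:1
  |U|=2: {2,7}:2  {6,7}:1
  |U|=3: {2,6,7}:3  {5,6,7}:1
  |U|=4: {2,5,6,7}:4  {4,5,6,7}:1
  |U|=5: {2,4,5,6,7}:5  {3,4,5,6,7}:1
  |U|=6: {2,3,4,5,6,7}:6
  start at 0(e): 6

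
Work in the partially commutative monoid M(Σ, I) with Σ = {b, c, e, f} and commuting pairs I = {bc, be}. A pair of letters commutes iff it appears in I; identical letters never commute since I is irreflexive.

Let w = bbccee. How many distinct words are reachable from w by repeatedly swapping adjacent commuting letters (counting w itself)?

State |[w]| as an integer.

15

piece 0:b — minimal
piece 1:b rests on {0:b}
piece 2:c — minimal
piece 3:c rests on {2:c}
piece 4:e rests on {3:c}
piece 5:e rests on {4:e}
minimal pieces: {0:b, 2:c}
ways to finish when only these pieces remain (= sum over removing one remaining piece with nothing left below it):
  1 left: {1}→1  {5}→1
  2 left: {0,1}→1  {1,5}→2  {4,5}→1
  3 left: {0,1,5}→3  {1,4,5}→3  {3,4,5}→1
  4 left: {0,1,4,5}→6  {1,3,4,5}→4  {2,3,4,5}→1
  placing 0:b first → 5 extensions
  placing 2:c first → 10 extensions
total linear extensions = 15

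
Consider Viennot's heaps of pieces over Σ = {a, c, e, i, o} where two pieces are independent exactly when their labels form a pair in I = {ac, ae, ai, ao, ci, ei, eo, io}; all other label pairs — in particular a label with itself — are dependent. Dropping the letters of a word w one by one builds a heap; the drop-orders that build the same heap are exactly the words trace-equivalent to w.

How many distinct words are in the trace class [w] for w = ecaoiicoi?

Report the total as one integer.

504

#0=e has no predecessor
#1=c depends on [0:e]
#2=a has no predecessor
#3=o depends on [1:c]
#4=i has no predecessor
#5=i depends on [4:i]
#6=c depends on [3:o]
#7=o depends on [6:c]
#8=i depends on [5:i]
sources: [0:e, 2:a, 4:i]
N(rest) = Σ N(rest − s) over sources s of rest; N(one piece) = 1:
  size 1 → [2]=1  [7]=1  [8]=1
  size 2 → [2,7]=2  [2,8]=2  [5,8]=1  [6,7]=1  [7,8]=2
  size 3 → [2,5,8]=3  [2,6,7]=3  [2,7,8]=6  [3,6,7]=1  [4,5,8]=1  [5,7,8]=3  [6,7,8]=3
  size 4 → [1,3,6,7]=1  [2,3,6,7]=4  [2,4,5,8]=4  [2,5,7,8]=12  [2,6,7,8]=12  [3,6,7,8]=4  [4,5,7,8]=4  [5,6,7,8]=6
  size 5 → [0,1,3,6,7]=1  [1,2,3,6,7]=5  [1,3,6,7,8]=5  [2,3,6,7,8]=20  [2,4,5,7,8]=20  [2,5,6,7,8]=30  [3,5,6,7,8]=10  [4,5,6,7,8]=10
  size 6 → [0,1,2,3,6,7]=6  [0,1,3,6,7,8]=6  [1,2,3,6,7,8]=30  [1,3,5,6,7,8]=15  [2,3,5,6,7,8]=60  [2,4,5,6,7,8]=60  [3,4,5,6,7,8]=20
  size 7 → [0,1,2,3,6,7,8]=42  [0,1,3,5,6,7,8]=21  [1,2,3,5,6,7,8]=105  [1,3,4,5,6,7,8]=35  [2,3,4,5,6,7,8]=140
  first=0(e) contributes 280
  first=2(a) contributes 56
  first=4(i) contributes 168
|[w]| = 504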